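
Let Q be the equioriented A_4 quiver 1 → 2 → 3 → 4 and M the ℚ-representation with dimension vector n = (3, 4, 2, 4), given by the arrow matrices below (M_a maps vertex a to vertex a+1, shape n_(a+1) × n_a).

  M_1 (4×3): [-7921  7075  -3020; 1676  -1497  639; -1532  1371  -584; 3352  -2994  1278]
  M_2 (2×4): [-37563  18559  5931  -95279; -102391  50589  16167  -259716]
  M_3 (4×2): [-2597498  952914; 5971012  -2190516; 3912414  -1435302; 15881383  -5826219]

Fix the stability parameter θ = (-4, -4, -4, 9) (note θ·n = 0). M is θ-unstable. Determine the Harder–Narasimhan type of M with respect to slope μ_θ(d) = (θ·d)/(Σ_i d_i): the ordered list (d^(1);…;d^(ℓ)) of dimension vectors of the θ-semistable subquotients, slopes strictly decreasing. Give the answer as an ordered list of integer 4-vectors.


Via rank(M_{q-1}∘⋯∘M_p): M ≅ I[1,2]^2, I[1,3], I[2,4], I[4,4]^3.
μ_θ-semistable layers: μ^(1)=9; μ^(2)=-4

((0, 0, 0, 4); (3, 4, 2, 0))


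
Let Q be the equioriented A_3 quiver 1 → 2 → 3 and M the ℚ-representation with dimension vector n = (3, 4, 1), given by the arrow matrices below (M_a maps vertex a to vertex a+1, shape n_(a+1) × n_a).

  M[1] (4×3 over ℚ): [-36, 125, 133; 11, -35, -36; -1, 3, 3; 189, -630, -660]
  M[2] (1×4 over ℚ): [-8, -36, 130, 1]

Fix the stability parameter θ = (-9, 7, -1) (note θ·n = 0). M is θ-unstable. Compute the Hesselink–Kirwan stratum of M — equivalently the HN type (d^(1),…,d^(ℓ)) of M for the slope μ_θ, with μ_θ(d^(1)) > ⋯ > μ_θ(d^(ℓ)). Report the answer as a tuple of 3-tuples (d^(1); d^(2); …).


Interval decomposition of M: I[1,2]^2, I[1,3], I[2,2].
HN type (ℓ=3): μ^(1)=7; μ^(2)=3; μ^(3)=-9

((0, 3, 0); (0, 1, 1); (3, 0, 0))


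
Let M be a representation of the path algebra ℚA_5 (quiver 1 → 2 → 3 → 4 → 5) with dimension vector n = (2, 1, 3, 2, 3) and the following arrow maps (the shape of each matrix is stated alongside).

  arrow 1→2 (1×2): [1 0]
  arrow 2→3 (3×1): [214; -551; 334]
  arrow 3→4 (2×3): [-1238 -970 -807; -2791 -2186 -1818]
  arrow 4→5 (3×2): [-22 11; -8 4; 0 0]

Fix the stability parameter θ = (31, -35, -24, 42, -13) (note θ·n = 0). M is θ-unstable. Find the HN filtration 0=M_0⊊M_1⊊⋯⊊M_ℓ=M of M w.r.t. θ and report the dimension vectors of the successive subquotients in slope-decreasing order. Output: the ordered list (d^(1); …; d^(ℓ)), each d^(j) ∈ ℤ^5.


Barcode: M ≅ I[1,1], I[1,3], I[3,4], I[3,5], I[5,5]^2. HN layers by μ_θ (6 steps, strictly decreasing):
  μ^(1)=42; μ^(2)=31; μ^(3)=29/2; μ^(4)=-28/3; μ^(5)=-13; μ^(6)=-24

((0, 0, 0, 1, 0); (1, 0, 0, 0, 0); (0, 0, 0, 1, 1); (1, 1, 1, 0, 0); (0, 0, 0, 0, 2); (0, 0, 2, 0, 0))


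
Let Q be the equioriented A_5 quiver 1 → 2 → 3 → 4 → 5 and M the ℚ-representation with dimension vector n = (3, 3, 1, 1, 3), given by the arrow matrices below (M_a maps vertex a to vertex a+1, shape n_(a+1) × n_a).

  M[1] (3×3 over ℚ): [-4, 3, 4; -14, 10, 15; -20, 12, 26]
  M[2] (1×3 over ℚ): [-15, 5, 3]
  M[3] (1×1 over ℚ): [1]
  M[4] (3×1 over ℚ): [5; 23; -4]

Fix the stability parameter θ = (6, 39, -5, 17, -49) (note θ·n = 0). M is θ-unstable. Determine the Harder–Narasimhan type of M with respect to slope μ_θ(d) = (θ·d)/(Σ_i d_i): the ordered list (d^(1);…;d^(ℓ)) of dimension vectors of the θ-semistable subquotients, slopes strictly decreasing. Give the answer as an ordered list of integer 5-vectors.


Barcode: M ≅ I[1,1], I[1,2], I[1,5], I[2,2], I[5,5]^2. HN layers by μ_θ (4 steps, strictly decreasing):
  μ^(1)=39; μ^(2)=6; μ^(3)=8/5; μ^(4)=-49

((0, 2, 0, 0, 0); (2, 0, 0, 0, 0); (1, 1, 1, 1, 1); (0, 0, 0, 0, 2))


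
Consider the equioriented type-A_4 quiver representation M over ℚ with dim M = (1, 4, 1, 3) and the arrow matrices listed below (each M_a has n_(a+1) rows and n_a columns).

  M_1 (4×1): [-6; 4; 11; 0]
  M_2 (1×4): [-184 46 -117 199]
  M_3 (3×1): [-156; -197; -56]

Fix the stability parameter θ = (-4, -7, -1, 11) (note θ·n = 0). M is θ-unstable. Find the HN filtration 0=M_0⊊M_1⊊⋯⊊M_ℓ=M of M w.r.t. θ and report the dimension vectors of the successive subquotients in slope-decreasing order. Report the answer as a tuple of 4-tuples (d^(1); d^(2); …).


Barcode: M ≅ I[1,4], I[2,2]^3, I[4,4]^2. HN layers by μ_θ (4 steps, strictly decreasing):
  μ^(1)=11; μ^(2)=-1; μ^(3)=-11/2; μ^(4)=-7

((0, 0, 0, 3); (0, 0, 1, 0); (1, 1, 0, 0); (0, 3, 0, 0))


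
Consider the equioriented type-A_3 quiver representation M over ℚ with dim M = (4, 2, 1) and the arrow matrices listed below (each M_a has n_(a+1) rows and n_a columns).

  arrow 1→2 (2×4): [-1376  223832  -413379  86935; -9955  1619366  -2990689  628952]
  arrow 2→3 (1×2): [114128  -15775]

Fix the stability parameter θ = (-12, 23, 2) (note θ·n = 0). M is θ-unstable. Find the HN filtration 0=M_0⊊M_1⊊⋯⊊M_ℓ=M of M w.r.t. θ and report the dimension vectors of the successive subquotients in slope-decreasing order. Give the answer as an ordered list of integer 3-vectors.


Barcode: M ≅ I[1,1]^2, I[1,2], I[1,3]. HN layers by μ_θ (3 steps, strictly decreasing):
  μ^(1)=23; μ^(2)=25/2; μ^(3)=-12

((0, 1, 0); (0, 1, 1); (4, 0, 0))


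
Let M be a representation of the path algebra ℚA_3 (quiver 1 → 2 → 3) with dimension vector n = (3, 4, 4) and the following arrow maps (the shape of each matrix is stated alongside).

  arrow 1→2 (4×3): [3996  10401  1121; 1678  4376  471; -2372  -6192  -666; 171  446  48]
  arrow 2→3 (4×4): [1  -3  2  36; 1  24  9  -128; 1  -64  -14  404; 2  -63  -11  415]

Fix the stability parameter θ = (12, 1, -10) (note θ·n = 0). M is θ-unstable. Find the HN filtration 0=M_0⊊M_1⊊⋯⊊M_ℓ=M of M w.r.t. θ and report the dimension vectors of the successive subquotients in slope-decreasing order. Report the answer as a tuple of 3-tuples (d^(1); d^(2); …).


Interval decomposition of M: I[1,3]^3, I[2,3].
HN type (ℓ=2): μ^(1)=1; μ^(2)=-9/2

((3, 3, 3); (0, 1, 1))


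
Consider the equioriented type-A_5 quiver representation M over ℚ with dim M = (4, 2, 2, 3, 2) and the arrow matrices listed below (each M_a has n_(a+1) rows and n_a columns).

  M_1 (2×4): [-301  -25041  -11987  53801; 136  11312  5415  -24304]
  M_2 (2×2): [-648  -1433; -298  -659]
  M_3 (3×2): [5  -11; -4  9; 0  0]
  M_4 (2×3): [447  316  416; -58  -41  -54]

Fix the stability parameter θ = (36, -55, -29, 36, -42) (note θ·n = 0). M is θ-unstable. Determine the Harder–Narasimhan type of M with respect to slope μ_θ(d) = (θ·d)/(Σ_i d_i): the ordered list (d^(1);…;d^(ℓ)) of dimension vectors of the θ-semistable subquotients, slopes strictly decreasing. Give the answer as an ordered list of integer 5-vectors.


Barcode: M ≅ I[1,1]^2, I[1,5]^2, I[4,4]. HN layers by μ_θ (3 steps, strictly decreasing):
  μ^(1)=36; μ^(2)=-3; μ^(3)=-16

((2, 0, 0, 1, 0); (0, 0, 0, 2, 2); (2, 2, 2, 0, 0))


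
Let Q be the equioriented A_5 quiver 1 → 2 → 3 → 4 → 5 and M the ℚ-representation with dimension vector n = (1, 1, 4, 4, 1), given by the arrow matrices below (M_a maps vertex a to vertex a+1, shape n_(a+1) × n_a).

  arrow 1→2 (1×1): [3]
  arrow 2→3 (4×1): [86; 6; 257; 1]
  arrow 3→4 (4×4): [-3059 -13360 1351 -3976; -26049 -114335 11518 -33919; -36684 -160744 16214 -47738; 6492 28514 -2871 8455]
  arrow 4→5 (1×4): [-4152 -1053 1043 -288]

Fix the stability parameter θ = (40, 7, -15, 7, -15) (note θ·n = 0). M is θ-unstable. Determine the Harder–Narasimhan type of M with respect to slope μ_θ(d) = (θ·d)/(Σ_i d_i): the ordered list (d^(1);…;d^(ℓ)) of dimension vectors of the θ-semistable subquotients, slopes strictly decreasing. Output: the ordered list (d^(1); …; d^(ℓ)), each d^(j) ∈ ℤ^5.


Via rank(M_{q-1}∘⋯∘M_p): M ≅ I[1,5], I[3,3], I[3,4]^2, I[4,4].
μ_θ-semistable layers: μ^(1)=7; μ^(2)=24/5; μ^(3)=-15

((0, 0, 0, 3, 0); (1, 1, 1, 1, 1); (0, 0, 3, 0, 0))


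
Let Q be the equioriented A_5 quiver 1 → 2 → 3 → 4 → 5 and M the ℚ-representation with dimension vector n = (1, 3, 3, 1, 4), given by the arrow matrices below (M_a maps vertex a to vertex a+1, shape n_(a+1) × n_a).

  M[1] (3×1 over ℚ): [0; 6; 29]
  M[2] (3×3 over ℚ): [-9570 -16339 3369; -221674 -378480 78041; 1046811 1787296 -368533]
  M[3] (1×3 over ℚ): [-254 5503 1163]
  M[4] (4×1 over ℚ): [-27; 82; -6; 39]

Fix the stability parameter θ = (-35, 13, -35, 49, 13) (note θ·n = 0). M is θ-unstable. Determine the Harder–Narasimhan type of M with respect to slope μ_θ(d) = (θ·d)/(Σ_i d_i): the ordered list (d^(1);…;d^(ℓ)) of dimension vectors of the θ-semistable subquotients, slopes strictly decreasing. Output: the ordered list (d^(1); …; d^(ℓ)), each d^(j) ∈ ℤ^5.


Barcode: M ≅ I[1,5], I[2,3]^2, I[5,5]^3. HN layers by μ_θ (4 steps, strictly decreasing):
  μ^(1)=31; μ^(2)=13; μ^(3)=-11; μ^(4)=-35

((0, 0, 0, 1, 1); (0, 0, 0, 0, 3); (0, 3, 3, 0, 0); (1, 0, 0, 0, 0))


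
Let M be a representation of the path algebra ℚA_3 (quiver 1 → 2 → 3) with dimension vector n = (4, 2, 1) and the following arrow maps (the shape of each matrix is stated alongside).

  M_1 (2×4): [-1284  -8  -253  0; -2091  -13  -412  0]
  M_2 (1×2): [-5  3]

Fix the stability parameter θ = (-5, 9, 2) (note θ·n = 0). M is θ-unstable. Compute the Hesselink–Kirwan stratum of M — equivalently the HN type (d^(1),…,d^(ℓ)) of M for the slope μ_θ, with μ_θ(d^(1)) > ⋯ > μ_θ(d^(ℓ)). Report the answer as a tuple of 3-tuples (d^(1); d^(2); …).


Interval decomposition of M: I[1,1]^2, I[1,2], I[1,3].
HN type (ℓ=3): μ^(1)=9; μ^(2)=11/2; μ^(3)=-5

((0, 1, 0); (0, 1, 1); (4, 0, 0))


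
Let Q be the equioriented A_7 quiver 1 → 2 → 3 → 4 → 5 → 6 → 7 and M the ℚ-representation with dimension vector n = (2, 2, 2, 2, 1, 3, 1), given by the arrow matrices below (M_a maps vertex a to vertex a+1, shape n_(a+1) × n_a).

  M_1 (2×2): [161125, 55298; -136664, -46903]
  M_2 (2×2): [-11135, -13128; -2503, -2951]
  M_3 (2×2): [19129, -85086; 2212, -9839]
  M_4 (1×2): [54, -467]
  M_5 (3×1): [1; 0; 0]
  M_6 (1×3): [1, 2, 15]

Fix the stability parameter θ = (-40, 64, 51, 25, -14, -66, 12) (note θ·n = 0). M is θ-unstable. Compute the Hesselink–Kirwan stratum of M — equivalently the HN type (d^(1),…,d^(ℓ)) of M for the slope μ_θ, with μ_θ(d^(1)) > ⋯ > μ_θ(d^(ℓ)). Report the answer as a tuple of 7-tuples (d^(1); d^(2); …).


Via rank(M_{q-1}∘⋯∘M_p): M ≅ I[1,4], I[1,7], I[6,6]^2.
μ_θ-semistable layers: μ^(1)=140/3; μ^(2)=12; μ^(3)=-40; μ^(4)=-66

((0, 1, 1, 1, 0, 0, 0); (0, 1, 1, 1, 1, 1, 1); (2, 0, 0, 0, 0, 0, 0); (0, 0, 0, 0, 0, 2, 0))


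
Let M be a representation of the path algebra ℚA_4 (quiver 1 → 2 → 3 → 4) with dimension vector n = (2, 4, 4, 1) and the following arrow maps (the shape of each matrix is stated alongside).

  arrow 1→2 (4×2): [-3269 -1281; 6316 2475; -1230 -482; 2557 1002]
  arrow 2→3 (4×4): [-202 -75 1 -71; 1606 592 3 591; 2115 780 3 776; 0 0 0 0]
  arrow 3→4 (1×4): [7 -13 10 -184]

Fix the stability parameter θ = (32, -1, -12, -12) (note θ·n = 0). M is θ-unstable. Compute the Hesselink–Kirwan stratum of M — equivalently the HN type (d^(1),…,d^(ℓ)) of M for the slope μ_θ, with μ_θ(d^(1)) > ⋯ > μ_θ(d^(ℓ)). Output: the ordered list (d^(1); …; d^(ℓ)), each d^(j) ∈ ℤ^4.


Via rank(M_{q-1}∘⋯∘M_p): M ≅ I[1,3], I[1,4], I[2,2], I[2,3], I[3,3].
μ_θ-semistable layers: μ^(1)=19/3; μ^(2)=7/4; μ^(3)=-1; μ^(4)=-13/2; μ^(5)=-12

((1, 1, 1, 0); (1, 1, 1, 1); (0, 1, 0, 0); (0, 1, 1, 0); (0, 0, 1, 0))


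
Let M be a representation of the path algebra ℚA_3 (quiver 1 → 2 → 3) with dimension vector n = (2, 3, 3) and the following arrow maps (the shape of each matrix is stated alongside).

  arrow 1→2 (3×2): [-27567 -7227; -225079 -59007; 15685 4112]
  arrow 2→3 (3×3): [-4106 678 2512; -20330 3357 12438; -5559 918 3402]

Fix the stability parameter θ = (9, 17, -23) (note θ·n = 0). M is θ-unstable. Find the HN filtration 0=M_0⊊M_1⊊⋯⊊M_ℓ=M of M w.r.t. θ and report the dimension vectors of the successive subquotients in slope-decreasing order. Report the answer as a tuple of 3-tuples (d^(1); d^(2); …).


Barcode: M ≅ I[1,2], I[1,3], I[2,3], I[3,3]. HN layers by μ_θ (5 steps, strictly decreasing):
  μ^(1)=17; μ^(2)=9; μ^(3)=1; μ^(4)=-3; μ^(5)=-23

((0, 1, 0); (1, 0, 0); (1, 1, 1); (0, 1, 1); (0, 0, 1))


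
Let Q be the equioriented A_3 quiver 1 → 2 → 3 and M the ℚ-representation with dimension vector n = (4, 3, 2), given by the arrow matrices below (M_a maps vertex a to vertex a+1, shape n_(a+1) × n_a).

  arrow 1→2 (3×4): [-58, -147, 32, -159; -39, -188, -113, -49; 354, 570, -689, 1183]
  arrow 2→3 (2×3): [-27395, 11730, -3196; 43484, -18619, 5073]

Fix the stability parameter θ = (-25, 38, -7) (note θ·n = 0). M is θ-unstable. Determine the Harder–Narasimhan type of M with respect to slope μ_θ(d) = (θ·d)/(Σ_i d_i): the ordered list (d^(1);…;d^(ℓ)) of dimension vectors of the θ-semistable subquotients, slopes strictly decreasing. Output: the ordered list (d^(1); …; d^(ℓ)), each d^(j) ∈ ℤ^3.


Via rank(M_{q-1}∘⋯∘M_p): M ≅ I[1,1], I[1,2], I[1,3]^2.
μ_θ-semistable layers: μ^(1)=38; μ^(2)=31/2; μ^(3)=-25

((0, 1, 0); (0, 2, 2); (4, 0, 0))


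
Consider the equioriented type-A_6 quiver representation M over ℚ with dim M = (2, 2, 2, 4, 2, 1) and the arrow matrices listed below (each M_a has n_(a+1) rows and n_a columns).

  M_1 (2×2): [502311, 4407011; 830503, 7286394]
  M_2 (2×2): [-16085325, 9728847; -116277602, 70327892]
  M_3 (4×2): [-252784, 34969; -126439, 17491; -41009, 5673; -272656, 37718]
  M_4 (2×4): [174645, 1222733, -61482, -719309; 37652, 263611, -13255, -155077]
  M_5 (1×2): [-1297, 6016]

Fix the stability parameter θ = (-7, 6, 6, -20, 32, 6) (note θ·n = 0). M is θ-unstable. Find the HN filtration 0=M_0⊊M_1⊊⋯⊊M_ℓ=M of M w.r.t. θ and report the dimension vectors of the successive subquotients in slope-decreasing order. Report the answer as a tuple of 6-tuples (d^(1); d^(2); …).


Via rank(M_{q-1}∘⋯∘M_p): M ≅ I[1,4], I[1,6], I[4,4], I[4,5].
μ_θ-semistable layers: μ^(1)=32; μ^(2)=19; μ^(3)=-8/3; μ^(4)=-7; μ^(5)=-20

((0, 0, 0, 0, 1, 0); (0, 0, 0, 0, 1, 1); (0, 2, 2, 2, 0, 0); (2, 0, 0, 0, 0, 0); (0, 0, 0, 2, 0, 0))


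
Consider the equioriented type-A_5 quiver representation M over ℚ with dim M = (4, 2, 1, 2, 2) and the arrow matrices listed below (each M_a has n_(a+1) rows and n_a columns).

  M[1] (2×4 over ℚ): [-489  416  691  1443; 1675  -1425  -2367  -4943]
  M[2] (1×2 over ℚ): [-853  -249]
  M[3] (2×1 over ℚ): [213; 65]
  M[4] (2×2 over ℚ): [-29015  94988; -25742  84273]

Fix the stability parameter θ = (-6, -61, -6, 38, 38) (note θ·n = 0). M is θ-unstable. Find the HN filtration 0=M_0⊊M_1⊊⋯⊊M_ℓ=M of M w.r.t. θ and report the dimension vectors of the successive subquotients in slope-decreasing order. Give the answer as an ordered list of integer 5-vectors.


Barcode: M ≅ I[1,1]^2, I[1,2], I[1,5], I[4,5]. HN layers by μ_θ (3 steps, strictly decreasing):
  μ^(1)=38; μ^(2)=-6; μ^(3)=-67/2

((0, 0, 0, 2, 2); (2, 0, 1, 0, 0); (2, 2, 0, 0, 0))


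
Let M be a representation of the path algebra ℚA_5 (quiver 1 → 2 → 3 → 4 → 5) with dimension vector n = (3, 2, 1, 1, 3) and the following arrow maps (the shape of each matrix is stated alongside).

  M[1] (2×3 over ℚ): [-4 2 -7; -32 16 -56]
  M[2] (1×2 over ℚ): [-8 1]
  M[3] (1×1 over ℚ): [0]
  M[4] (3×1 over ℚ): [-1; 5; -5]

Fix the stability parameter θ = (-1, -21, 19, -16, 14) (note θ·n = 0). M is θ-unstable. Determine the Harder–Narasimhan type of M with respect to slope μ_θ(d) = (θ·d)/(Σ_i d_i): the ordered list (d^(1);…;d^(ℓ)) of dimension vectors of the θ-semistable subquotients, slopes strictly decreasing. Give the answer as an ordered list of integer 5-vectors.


Barcode: M ≅ I[1,1]^2, I[1,2], I[2,3], I[4,5], I[5,5]^2. HN layers by μ_θ (6 steps, strictly decreasing):
  μ^(1)=19; μ^(2)=14; μ^(3)=-1; μ^(4)=-11; μ^(5)=-16; μ^(6)=-21

((0, 0, 1, 0, 0); (0, 0, 0, 0, 3); (2, 0, 0, 0, 0); (1, 1, 0, 0, 0); (0, 0, 0, 1, 0); (0, 1, 0, 0, 0))


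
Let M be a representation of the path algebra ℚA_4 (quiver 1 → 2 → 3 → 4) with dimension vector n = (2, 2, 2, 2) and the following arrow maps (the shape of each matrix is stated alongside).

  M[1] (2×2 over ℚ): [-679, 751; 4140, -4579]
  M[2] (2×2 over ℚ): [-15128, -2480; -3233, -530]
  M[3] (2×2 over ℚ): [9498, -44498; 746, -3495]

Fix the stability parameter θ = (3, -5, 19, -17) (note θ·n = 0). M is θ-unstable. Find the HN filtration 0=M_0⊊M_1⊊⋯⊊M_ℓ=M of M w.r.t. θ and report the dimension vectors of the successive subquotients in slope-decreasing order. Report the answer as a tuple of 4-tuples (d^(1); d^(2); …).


Interval decomposition of M: I[1,2], I[1,4], I[3,4].
HN type (ℓ=2): μ^(1)=1; μ^(2)=-1

((0, 0, 2, 2); (2, 2, 0, 0))


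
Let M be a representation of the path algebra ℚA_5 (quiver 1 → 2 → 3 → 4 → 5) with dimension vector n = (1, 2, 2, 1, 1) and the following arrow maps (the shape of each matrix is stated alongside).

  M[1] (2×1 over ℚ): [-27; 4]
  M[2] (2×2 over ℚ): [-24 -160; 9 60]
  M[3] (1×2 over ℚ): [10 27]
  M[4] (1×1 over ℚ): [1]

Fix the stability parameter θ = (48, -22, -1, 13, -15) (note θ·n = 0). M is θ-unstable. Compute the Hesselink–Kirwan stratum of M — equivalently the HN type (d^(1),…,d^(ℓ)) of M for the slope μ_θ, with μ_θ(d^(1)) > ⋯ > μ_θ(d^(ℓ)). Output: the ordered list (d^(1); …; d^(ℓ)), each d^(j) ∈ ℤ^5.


Barcode: M ≅ I[1,5], I[2,2], I[3,3]. HN layers by μ_θ (3 steps, strictly decreasing):
  μ^(1)=23/5; μ^(2)=-1; μ^(3)=-22

((1, 1, 1, 1, 1); (0, 0, 1, 0, 0); (0, 1, 0, 0, 0))


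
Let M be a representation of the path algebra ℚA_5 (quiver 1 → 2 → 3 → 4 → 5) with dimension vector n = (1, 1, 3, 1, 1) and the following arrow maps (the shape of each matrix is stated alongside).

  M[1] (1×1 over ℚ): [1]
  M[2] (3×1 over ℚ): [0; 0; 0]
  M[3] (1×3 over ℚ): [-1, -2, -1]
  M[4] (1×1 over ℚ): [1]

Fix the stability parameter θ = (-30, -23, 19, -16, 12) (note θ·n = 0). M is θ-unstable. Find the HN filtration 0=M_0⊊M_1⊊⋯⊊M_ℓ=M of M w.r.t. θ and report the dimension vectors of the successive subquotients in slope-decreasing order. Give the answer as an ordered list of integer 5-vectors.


Via rank(M_{q-1}∘⋯∘M_p): M ≅ I[1,2], I[3,3]^2, I[3,5].
μ_θ-semistable layers: μ^(1)=19; μ^(2)=12; μ^(3)=3/2; μ^(4)=-23; μ^(5)=-30

((0, 0, 2, 0, 0); (0, 0, 0, 0, 1); (0, 0, 1, 1, 0); (0, 1, 0, 0, 0); (1, 0, 0, 0, 0))


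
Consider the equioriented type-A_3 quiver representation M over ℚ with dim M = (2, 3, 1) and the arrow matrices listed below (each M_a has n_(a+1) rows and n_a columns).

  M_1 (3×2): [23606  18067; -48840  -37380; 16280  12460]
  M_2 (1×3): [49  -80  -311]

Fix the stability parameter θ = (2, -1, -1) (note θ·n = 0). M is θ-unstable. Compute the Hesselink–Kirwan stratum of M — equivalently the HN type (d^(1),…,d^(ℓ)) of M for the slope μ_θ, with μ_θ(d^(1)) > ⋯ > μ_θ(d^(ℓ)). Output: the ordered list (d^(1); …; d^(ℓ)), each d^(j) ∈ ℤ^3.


Interval decomposition of M: I[1,1], I[1,3], I[2,2]^2.
HN type (ℓ=3): μ^(1)=2; μ^(2)=0; μ^(3)=-1

((1, 0, 0); (1, 1, 1); (0, 2, 0))


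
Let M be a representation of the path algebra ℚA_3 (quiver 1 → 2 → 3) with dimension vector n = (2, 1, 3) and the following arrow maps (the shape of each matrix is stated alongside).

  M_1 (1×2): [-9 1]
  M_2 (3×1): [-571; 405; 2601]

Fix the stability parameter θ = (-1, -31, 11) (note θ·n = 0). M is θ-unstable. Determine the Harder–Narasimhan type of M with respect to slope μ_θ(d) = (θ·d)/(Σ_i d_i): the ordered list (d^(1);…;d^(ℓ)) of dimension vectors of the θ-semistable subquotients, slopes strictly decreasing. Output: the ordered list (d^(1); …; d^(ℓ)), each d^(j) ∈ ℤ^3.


Interval decomposition of M: I[1,1], I[1,3], I[3,3]^2.
HN type (ℓ=3): μ^(1)=11; μ^(2)=-1; μ^(3)=-16

((0, 0, 3); (1, 0, 0); (1, 1, 0))


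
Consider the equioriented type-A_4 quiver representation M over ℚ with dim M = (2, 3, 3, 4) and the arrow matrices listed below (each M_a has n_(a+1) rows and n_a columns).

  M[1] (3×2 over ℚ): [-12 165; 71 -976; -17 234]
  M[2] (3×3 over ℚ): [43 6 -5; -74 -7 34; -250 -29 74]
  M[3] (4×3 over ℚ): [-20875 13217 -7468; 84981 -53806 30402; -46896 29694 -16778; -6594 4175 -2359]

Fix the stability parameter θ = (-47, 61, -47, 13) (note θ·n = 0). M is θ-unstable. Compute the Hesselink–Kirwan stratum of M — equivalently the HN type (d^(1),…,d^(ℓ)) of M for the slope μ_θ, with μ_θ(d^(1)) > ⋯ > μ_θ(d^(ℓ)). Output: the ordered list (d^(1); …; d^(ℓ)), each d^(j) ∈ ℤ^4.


Barcode: M ≅ I[1,4]^2, I[2,2], I[3,4], I[4,4]. HN layers by μ_θ (4 steps, strictly decreasing):
  μ^(1)=61; μ^(2)=13; μ^(3)=7; μ^(4)=-47

((0, 1, 0, 0); (0, 0, 0, 4); (0, 2, 2, 0); (2, 0, 1, 0))


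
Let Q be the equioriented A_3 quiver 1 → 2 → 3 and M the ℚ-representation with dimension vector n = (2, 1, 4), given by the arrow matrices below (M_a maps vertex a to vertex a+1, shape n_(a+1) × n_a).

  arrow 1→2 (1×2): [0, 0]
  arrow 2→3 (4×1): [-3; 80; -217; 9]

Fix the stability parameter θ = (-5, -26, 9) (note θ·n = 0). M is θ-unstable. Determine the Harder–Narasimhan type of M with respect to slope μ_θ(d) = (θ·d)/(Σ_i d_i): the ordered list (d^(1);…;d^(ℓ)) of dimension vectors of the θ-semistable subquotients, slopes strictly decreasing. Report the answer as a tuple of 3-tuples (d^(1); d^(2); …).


Via rank(M_{q-1}∘⋯∘M_p): M ≅ I[1,1]^2, I[2,3], I[3,3]^3.
μ_θ-semistable layers: μ^(1)=9; μ^(2)=-5; μ^(3)=-26

((0, 0, 4); (2, 0, 0); (0, 1, 0))


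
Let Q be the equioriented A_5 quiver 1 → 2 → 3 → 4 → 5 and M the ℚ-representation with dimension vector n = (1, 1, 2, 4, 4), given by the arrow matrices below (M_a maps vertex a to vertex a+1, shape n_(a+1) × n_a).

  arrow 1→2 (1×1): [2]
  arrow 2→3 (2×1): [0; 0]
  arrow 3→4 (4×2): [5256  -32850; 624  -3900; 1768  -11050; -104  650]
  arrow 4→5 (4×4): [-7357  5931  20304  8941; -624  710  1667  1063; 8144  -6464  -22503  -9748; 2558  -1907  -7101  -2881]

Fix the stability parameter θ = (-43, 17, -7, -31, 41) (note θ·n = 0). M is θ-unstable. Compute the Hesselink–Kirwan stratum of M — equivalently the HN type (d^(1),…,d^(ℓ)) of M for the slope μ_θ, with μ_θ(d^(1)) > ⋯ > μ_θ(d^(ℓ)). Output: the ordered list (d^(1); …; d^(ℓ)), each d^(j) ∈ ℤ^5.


Barcode: M ≅ I[1,2], I[3,3], I[3,5], I[4,5]^3. HN layers by μ_θ (6 steps, strictly decreasing):
  μ^(1)=41; μ^(2)=17; μ^(3)=-7; μ^(4)=-19; μ^(5)=-31; μ^(6)=-43

((0, 0, 0, 0, 4); (0, 1, 0, 0, 0); (0, 0, 1, 0, 0); (0, 0, 1, 1, 0); (0, 0, 0, 3, 0); (1, 0, 0, 0, 0))


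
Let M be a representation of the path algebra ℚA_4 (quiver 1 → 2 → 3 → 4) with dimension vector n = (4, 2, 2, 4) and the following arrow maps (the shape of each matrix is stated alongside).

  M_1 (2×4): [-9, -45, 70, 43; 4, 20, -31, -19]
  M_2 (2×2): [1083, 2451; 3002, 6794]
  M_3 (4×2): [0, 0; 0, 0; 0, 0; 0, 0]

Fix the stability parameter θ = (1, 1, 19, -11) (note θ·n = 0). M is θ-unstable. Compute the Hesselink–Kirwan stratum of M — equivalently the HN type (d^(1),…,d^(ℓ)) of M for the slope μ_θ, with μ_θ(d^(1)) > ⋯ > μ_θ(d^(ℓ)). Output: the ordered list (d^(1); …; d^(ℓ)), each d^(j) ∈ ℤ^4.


Barcode: M ≅ I[1,1]^2, I[1,2], I[1,3], I[3,3], I[4,4]^4. HN layers by μ_θ (3 steps, strictly decreasing):
  μ^(1)=19; μ^(2)=1; μ^(3)=-11

((0, 0, 2, 0); (4, 2, 0, 0); (0, 0, 0, 4))


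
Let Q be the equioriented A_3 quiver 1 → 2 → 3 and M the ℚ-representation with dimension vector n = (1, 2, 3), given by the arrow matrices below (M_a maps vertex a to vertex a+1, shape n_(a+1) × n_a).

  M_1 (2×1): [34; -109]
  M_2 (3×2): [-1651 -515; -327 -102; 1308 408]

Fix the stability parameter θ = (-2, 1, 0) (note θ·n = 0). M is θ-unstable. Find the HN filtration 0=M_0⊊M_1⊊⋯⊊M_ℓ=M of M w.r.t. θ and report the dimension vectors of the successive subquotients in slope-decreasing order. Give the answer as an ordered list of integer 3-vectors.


Interval decomposition of M: I[1,3], I[2,3], I[3,3].
HN type (ℓ=3): μ^(1)=1/2; μ^(2)=0; μ^(3)=-2

((0, 2, 2); (0, 0, 1); (1, 0, 0))


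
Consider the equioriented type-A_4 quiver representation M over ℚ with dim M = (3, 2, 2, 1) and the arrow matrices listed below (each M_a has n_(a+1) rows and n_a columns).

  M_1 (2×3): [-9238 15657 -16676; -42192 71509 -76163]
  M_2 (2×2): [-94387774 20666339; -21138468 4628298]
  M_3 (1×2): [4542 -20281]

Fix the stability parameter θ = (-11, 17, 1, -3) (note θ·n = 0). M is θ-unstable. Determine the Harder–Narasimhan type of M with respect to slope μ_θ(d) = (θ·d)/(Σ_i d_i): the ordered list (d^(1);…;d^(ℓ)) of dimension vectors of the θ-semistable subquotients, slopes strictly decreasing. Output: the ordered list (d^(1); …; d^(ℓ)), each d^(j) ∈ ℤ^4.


Via rank(M_{q-1}∘⋯∘M_p): M ≅ I[1,1], I[1,2], I[1,3], I[3,4].
μ_θ-semistable layers: μ^(1)=17; μ^(2)=9; μ^(3)=-1; μ^(4)=-11

((0, 1, 0, 0); (0, 1, 1, 0); (0, 0, 1, 1); (3, 0, 0, 0))


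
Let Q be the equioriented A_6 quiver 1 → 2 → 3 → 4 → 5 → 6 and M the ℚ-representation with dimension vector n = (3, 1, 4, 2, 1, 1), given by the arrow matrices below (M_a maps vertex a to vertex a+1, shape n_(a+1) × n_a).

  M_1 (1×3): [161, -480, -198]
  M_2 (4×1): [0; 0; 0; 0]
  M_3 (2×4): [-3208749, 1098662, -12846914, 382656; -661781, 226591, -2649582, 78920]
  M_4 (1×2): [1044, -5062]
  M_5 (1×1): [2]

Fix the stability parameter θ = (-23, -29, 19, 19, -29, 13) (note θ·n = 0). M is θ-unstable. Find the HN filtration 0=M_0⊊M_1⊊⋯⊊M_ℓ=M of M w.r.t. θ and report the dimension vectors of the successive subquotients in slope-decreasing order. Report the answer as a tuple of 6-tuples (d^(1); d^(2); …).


Barcode: M ≅ I[1,1]^2, I[1,2], I[3,3]^2, I[3,4], I[3,6]. HN layers by μ_θ (5 steps, strictly decreasing):
  μ^(1)=19; μ^(2)=13; μ^(3)=3; μ^(4)=-23; μ^(5)=-26

((0, 0, 3, 1, 0, 0); (0, 0, 0, 0, 0, 1); (0, 0, 1, 1, 1, 0); (2, 0, 0, 0, 0, 0); (1, 1, 0, 0, 0, 0))


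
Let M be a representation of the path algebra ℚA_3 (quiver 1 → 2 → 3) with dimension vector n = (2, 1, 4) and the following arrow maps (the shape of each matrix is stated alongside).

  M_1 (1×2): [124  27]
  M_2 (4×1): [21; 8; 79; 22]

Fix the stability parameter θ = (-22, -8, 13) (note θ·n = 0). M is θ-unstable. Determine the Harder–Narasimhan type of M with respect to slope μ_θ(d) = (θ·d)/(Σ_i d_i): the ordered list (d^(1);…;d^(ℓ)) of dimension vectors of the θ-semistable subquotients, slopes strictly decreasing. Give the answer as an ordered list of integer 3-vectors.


Via rank(M_{q-1}∘⋯∘M_p): M ≅ I[1,1], I[1,3], I[3,3]^3.
μ_θ-semistable layers: μ^(1)=13; μ^(2)=-8; μ^(3)=-22

((0, 0, 4); (0, 1, 0); (2, 0, 0))


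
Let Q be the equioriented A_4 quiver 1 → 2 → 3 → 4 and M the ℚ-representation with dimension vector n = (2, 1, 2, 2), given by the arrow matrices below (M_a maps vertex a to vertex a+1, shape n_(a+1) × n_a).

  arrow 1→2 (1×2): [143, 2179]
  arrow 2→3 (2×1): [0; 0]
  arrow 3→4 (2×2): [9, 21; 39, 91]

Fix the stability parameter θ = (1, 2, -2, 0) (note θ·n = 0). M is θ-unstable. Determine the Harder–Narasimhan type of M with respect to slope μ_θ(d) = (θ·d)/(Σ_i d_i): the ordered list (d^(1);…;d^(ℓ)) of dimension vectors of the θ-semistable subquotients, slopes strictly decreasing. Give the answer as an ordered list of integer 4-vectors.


Barcode: M ≅ I[1,1], I[1,2], I[3,3], I[3,4], I[4,4]. HN layers by μ_θ (4 steps, strictly decreasing):
  μ^(1)=2; μ^(2)=1; μ^(3)=0; μ^(4)=-2

((0, 1, 0, 0); (2, 0, 0, 0); (0, 0, 0, 2); (0, 0, 2, 0))


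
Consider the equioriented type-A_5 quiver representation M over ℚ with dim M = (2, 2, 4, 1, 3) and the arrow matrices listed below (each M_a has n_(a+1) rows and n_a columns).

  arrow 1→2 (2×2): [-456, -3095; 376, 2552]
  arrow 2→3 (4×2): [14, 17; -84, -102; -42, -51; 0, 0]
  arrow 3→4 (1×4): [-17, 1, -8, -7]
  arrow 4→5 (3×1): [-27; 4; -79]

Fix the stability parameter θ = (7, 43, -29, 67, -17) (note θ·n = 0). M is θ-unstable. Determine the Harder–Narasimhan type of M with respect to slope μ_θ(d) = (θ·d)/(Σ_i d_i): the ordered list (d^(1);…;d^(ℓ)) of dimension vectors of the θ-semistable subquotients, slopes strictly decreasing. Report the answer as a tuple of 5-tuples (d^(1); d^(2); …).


Interval decomposition of M: I[1,2], I[1,5], I[3,3]^3, I[5,5]^2.
HN type (ℓ=5): μ^(1)=43; μ^(2)=25; μ^(3)=7; μ^(4)=-17; μ^(5)=-29

((0, 1, 0, 0, 0); (0, 0, 0, 1, 1); (2, 1, 1, 0, 0); (0, 0, 0, 0, 2); (0, 0, 3, 0, 0))


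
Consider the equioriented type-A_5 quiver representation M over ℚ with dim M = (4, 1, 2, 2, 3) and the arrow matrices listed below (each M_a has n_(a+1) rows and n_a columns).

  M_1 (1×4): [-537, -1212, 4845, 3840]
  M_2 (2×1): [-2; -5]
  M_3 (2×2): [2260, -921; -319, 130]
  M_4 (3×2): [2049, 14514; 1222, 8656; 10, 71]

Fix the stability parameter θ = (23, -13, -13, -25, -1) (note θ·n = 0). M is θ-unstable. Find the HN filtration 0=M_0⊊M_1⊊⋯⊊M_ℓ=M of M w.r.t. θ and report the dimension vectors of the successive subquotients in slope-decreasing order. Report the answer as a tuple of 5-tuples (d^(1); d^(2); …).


Interval decomposition of M: I[1,1]^3, I[1,5], I[3,5], I[5,5].
HN type (ℓ=4): μ^(1)=23; μ^(2)=-1; μ^(3)=-7; μ^(4)=-19

((3, 0, 0, 0, 0); (0, 0, 0, 0, 3); (1, 1, 1, 1, 0); (0, 0, 1, 1, 0))


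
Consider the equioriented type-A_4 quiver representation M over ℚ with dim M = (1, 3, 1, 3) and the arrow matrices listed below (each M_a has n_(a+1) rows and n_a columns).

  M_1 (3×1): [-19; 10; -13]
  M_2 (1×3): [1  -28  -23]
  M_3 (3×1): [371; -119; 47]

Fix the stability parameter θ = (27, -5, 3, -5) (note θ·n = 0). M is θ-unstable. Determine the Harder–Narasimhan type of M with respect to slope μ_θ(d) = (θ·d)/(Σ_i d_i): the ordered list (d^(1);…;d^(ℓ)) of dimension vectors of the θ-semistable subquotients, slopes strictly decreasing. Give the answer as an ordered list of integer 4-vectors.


Barcode: M ≅ I[1,2], I[2,2], I[2,4], I[4,4]^2. HN layers by μ_θ (3 steps, strictly decreasing):
  μ^(1)=11; μ^(2)=-1; μ^(3)=-5

((1, 1, 0, 0); (0, 0, 1, 1); (0, 2, 0, 2))


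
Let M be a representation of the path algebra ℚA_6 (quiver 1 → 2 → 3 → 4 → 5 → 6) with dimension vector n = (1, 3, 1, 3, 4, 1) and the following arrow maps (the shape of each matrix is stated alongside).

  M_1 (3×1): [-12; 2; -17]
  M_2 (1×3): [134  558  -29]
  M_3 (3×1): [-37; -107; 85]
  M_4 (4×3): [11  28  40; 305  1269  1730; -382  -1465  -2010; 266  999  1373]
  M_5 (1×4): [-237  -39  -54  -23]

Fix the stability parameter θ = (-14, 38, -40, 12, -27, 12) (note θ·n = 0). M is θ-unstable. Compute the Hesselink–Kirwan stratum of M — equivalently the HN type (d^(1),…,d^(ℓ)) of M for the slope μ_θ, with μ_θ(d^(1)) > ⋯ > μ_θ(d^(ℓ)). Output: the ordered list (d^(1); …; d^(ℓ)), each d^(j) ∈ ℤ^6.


Interval decomposition of M: I[1,6], I[2,2]^2, I[4,5]^2, I[5,5].
HN type (ℓ=6): μ^(1)=38; μ^(2)=12; μ^(3)=-17/4; μ^(4)=-15/2; μ^(5)=-14; μ^(6)=-27

((0, 2, 0, 0, 0, 0); (0, 0, 0, 0, 0, 1); (0, 1, 1, 1, 1, 0); (0, 0, 0, 2, 2, 0); (1, 0, 0, 0, 0, 0); (0, 0, 0, 0, 1, 0))


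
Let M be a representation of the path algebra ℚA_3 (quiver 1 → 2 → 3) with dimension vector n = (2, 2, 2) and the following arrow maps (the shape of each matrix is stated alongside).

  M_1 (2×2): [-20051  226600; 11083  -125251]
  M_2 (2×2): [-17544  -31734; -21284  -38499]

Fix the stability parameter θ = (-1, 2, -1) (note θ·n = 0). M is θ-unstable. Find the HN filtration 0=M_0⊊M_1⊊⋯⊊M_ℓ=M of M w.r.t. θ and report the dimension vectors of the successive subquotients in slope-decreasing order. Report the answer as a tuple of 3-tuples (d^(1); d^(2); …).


Interval decomposition of M: I[1,2], I[1,3], I[3,3].
HN type (ℓ=3): μ^(1)=2; μ^(2)=1/2; μ^(3)=-1

((0, 1, 0); (0, 1, 1); (2, 0, 1))


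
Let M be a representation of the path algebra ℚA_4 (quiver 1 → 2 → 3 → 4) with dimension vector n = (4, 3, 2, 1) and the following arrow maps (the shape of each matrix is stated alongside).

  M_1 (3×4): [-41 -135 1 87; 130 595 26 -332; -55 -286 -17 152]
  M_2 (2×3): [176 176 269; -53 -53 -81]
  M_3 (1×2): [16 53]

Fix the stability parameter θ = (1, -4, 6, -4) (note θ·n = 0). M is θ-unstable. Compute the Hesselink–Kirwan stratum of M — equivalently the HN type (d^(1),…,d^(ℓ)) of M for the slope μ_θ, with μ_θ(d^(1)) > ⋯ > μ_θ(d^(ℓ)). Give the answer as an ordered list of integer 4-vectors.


Barcode: M ≅ I[1,1], I[1,2], I[1,3], I[1,4]. HN layers by μ_θ (3 steps, strictly decreasing):
  μ^(1)=6; μ^(2)=1; μ^(3)=-3/2

((0, 0, 1, 0); (1, 0, 1, 1); (3, 3, 0, 0))


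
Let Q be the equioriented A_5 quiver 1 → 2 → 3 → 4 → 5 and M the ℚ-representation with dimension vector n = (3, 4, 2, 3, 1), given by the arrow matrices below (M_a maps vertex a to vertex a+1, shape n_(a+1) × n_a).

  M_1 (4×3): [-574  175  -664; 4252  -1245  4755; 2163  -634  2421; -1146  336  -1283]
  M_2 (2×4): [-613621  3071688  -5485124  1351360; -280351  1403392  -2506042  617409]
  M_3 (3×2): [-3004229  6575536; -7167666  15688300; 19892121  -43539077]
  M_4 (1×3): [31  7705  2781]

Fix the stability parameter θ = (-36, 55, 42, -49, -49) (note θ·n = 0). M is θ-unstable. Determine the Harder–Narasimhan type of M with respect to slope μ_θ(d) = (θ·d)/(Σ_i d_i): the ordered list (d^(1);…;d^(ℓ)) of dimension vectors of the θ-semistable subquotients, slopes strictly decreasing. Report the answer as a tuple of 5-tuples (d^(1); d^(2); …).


Barcode: M ≅ I[1,2], I[1,4], I[1,5], I[2,2], I[4,4]. HN layers by μ_θ (5 steps, strictly decreasing):
  μ^(1)=55; μ^(2)=16; μ^(3)=-1/4; μ^(4)=-36; μ^(5)=-49

((0, 2, 0, 0, 0); (0, 1, 1, 1, 0); (0, 1, 1, 1, 1); (3, 0, 0, 0, 0); (0, 0, 0, 1, 0))


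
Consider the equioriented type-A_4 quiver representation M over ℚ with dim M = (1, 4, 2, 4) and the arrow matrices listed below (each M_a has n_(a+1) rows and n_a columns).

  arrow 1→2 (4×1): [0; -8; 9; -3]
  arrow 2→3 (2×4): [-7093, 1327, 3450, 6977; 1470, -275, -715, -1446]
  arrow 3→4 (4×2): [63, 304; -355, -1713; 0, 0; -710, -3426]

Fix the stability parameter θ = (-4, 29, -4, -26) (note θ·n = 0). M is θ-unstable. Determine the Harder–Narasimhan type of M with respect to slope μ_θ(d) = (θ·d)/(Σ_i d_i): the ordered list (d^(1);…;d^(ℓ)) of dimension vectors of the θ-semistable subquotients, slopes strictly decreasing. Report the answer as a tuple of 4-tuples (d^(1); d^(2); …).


Interval decomposition of M: I[1,4], I[2,2]^2, I[2,4], I[4,4]^2.
HN type (ℓ=4): μ^(1)=29; μ^(2)=-1/3; μ^(3)=-4; μ^(4)=-26

((0, 2, 0, 0); (0, 2, 2, 2); (1, 0, 0, 0); (0, 0, 0, 2))


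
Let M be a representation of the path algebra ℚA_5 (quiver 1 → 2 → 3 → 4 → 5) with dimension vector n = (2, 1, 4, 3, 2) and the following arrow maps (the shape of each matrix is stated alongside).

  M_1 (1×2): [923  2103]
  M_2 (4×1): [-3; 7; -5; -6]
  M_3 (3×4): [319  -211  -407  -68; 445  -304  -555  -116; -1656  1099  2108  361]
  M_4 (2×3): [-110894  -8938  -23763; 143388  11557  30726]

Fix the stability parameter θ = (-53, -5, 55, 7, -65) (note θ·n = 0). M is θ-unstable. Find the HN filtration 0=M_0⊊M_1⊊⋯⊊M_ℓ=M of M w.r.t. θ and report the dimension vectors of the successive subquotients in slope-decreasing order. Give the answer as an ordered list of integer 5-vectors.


Via rank(M_{q-1}∘⋯∘M_p): M ≅ I[1,1], I[1,5], I[3,3], I[3,4], I[3,5].
μ_θ-semistable layers: μ^(1)=55; μ^(2)=31; μ^(3)=-1; μ^(4)=-5; μ^(5)=-53

((0, 0, 1, 0, 0); (0, 0, 1, 1, 0); (0, 0, 2, 2, 2); (0, 1, 0, 0, 0); (2, 0, 0, 0, 0))


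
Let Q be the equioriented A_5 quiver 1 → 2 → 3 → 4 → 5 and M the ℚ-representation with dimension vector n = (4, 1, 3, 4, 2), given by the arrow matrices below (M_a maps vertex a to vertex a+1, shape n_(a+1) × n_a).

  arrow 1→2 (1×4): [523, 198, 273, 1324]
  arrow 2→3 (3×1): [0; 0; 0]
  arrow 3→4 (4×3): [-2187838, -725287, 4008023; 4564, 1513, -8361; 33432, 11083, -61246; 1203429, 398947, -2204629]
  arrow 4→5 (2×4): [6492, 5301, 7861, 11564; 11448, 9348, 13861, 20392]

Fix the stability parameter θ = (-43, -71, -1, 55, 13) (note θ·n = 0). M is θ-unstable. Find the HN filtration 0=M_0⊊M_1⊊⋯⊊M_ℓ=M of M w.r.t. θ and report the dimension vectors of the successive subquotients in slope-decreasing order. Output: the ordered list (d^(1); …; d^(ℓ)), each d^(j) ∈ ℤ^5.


Interval decomposition of M: I[1,1]^3, I[1,2], I[3,4], I[3,5]^2, I[4,4].
HN type (ℓ=5): μ^(1)=55; μ^(2)=34; μ^(3)=-1; μ^(4)=-43; μ^(5)=-57

((0, 0, 0, 2, 0); (0, 0, 0, 2, 2); (0, 0, 3, 0, 0); (3, 0, 0, 0, 0); (1, 1, 0, 0, 0))


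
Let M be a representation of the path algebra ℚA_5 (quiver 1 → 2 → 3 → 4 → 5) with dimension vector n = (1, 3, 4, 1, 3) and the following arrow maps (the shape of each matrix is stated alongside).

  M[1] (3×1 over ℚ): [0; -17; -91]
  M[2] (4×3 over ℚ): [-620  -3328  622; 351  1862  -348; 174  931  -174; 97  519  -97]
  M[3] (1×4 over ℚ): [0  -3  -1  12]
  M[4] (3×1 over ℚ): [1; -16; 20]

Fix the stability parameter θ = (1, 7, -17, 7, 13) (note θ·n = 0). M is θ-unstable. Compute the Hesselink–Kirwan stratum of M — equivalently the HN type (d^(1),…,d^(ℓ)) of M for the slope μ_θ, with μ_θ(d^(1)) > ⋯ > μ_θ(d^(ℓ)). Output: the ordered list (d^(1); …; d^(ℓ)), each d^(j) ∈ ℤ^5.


Interval decomposition of M: I[1,5], I[2,3]^2, I[3,3], I[5,5]^2.
HN type (ℓ=5): μ^(1)=13; μ^(2)=7; μ^(3)=-3; μ^(4)=-5; μ^(5)=-17

((0, 0, 0, 0, 3); (0, 0, 0, 1, 0); (1, 1, 1, 0, 0); (0, 2, 2, 0, 0); (0, 0, 1, 0, 0))


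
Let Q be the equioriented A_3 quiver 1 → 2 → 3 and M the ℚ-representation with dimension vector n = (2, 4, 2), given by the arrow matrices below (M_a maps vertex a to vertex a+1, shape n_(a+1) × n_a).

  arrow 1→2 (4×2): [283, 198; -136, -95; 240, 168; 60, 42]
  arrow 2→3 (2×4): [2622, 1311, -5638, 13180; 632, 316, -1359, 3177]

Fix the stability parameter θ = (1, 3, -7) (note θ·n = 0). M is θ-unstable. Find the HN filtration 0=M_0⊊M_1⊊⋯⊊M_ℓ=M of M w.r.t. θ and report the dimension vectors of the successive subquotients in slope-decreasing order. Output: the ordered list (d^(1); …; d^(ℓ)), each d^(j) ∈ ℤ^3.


Via rank(M_{q-1}∘⋯∘M_p): M ≅ I[1,2], I[1,3], I[2,2], I[2,3].
μ_θ-semistable layers: μ^(1)=3; μ^(2)=1; μ^(3)=-1; μ^(4)=-2

((0, 2, 0); (1, 0, 0); (1, 1, 1); (0, 1, 1))


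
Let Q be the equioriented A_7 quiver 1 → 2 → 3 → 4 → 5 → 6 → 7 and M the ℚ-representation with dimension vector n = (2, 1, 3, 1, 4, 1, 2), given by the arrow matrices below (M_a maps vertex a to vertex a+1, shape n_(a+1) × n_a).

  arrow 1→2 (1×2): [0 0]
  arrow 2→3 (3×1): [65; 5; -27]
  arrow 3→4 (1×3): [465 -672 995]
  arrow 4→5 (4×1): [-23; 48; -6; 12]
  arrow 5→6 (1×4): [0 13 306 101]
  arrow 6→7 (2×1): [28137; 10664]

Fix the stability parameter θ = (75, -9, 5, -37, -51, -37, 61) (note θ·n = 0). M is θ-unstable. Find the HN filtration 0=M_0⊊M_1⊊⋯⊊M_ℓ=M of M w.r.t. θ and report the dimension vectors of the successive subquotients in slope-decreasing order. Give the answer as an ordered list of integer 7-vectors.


Via rank(M_{q-1}∘⋯∘M_p): M ≅ I[1,1]^2, I[2,3], I[3,3], I[3,5], I[5,5]^2, I[5,7], I[7,7].
μ_θ-semistable layers: μ^(1)=75; μ^(2)=61; μ^(3)=5; μ^(4)=-9; μ^(5)=-83/3; μ^(6)=-37; μ^(7)=-51

((2, 0, 0, 0, 0, 0, 0); (0, 0, 0, 0, 0, 0, 2); (0, 0, 2, 0, 0, 0, 0); (0, 1, 0, 0, 0, 0, 0); (0, 0, 1, 1, 1, 0, 0); (0, 0, 0, 0, 0, 1, 0); (0, 0, 0, 0, 3, 0, 0))
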